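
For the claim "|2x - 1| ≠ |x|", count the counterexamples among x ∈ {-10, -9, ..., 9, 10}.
Counterexamples in [-10, 10]: {1}.

Counting them gives 1 values.

Answer: 1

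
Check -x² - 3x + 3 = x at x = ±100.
x = 100: LHS = -100² - 3·100 + 3 = -10297; -10297 = 100 — FAILS
x = -100: LHS = -(-100)² - 3·(-100) + 3 = -9697; -9697 = -100 — FAILS

Answer: No, fails for both x = 100 and x = -100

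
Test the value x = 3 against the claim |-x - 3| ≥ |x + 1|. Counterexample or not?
Substitute x = 3 into the relation:
x = 3: LHS = |-3 - 3| = |-6| = 6, RHS = |3 + 1| = |4| = 4; 6 ≥ 4 — holds

The claim holds here, so x = 3 is not a counterexample. (A counterexample exists elsewhere, e.g. x = -3.)

Answer: No, x = 3 is not a counterexample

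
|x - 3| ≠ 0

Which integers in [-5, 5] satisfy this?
Holds for: {-5, -4, -3, -2, -1, 0, 1, 2, 4, 5}
Fails for: {3}

Answer: {-5, -4, -3, -2, -1, 0, 1, 2, 4, 5}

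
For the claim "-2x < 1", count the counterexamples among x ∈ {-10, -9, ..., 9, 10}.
Counterexamples in [-10, 10]: {-10, -9, -8, -7, -6, -5, -4, -3, -2, -1}.

Counting them gives 10 values.

Answer: 10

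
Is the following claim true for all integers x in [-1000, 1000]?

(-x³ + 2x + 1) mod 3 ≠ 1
The claim fails at x = 0:
x = 0: LHS = (-0³ + 2·0 + 1) mod 3 = 1 mod 3 = 1; 1 ≠ 1 — FAILS

Because a single integer refutes it, the statement is false.

Answer: False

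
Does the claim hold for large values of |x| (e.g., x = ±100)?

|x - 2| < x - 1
x = 100: LHS = |100 - 2| = |98| = 98, RHS = 100 - 1 = 99; 98 < 99 — holds
x = -100: LHS = |(-100) - 2| = |-102| = 102, RHS = (-100) - 1 = -101; 102 < -101 — FAILS

Answer: Partially: holds for x = 100, fails for x = -100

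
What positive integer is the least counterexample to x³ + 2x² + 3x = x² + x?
Testing positive integers:
x = 1: LHS = 1³ + 2·1² + 3·1 = 6, RHS = 1² + 1 = 2; 6 = 2 — FAILS  ← smallest positive counterexample

Answer: x = 1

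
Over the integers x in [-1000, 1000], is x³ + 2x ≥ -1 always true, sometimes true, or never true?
Holds at x = 0: LHS = 0³ + 2·0 = 0; 0 ≥ -1 — holds
Fails at x = -1: LHS = (-1)³ + 2·(-1) = -3; -3 ≥ -1 — FAILS
It is satisfied by some integers in the range but not all.

Answer: Sometimes true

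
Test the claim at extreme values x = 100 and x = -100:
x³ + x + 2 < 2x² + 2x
x = 100: LHS = 100³ + 100 + 2 = 1000102, RHS = 2·100² + 2·100 = 20200; 1000102 < 20200 — FAILS
x = -100: LHS = (-100)³ + (-100) + 2 = -1000098, RHS = 2·(-100)² + 2·(-100) = 19800; -1000098 < 19800 — holds

Answer: Partially: fails for x = 100, holds for x = -100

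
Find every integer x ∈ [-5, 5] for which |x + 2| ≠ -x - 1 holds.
Track d = LHS − RHS over the integers in [-5, 5]. Equality would need d = 0, but d changes sign only between consecutive integers, jumping over 0:
x = -2: LHS = |(-2) + 2| = |0| = 0, RHS = -(-2) - 1 = 1; 0 ≠ 1 — holds  (d = -1)
x = -1: LHS = |(-1) + 2| = |1| = 1, RHS = -(-1) - 1 = 0; 1 ≠ 0 — holds  (d = 1)
Away from these crossings d keeps a constant sign, and checking every integer in [-5, 5] confirms d ≠ 0 throughout. Hence the two sides are never equal, so the relation holds for every integer in [-5, 5].

Answer: All integers in [-5, 5]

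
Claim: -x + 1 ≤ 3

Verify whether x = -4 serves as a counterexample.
Substitute x = -4 into the relation:
x = -4: LHS = -(-4) + 1 = 5; 5 ≤ 3 — FAILS

Since the claim fails at x = -4, this value is a counterexample.

Answer: Yes, x = -4 is a counterexample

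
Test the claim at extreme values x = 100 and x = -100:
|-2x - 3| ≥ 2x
x = 100: LHS = |-2·100 - 3| = |-203| = 203, RHS = 2·100 = 200; 203 ≥ 200 — holds
x = -100: LHS = |-2·(-100) - 3| = |197| = 197, RHS = 2·(-100) = -200; 197 ≥ -200 — holds

Answer: Yes, holds for both x = 100 and x = -100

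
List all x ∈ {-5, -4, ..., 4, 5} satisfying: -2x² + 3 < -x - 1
Holds for: {-5, -4, -3, -2, 2, 3, 4, 5}
Fails for: {-1, 0, 1}

Answer: {-5, -4, -3, -2, 2, 3, 4, 5}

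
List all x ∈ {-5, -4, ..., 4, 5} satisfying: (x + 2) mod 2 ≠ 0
Holds for: {-5, -3, -1, 1, 3, 5}
Fails for: {-4, -2, 0, 2, 4}

Answer: {-5, -3, -1, 1, 3, 5}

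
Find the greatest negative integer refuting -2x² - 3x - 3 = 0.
Testing negative integers from -1 downward:
x = -1: LHS = -2·(-1)² - 3·(-1) - 3 = -2; -2 = 0 — FAILS  ← closest negative counterexample to 0

Answer: x = -1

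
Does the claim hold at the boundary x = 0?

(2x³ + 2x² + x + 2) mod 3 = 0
x = 0: LHS = (2·0³ + 2·0² + 0 + 2) mod 3 = 2 mod 3 = 2; 2 = 0 — FAILS

The relation fails at x = 0, so x = 0 is a counterexample.

Answer: No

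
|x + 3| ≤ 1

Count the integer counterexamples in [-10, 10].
Counterexamples in [-10, 10]: {-10, -9, -8, -7, -6, -5, -1, 0, 1, 2, 3, 4, 5, 6, 7, 8, 9, 10}.

Counting them gives 18 values.

Answer: 18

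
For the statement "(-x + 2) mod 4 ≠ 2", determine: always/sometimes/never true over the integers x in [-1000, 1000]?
Holds at x = 1: LHS = (-1 + 2) mod 4 = 1 mod 4 = 1; 1 ≠ 2 — holds
Fails at x = 0: LHS = (-0 + 2) mod 4 = 2 mod 4 = 2; 2 ≠ 2 — FAILS
It is satisfied by some integers in the range but not all.

Answer: Sometimes true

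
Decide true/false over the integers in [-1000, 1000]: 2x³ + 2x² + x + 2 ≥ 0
The claim fails at x = -2:
x = -2: LHS = 2·(-2)³ + 2·(-2)² + (-2) + 2 = -8; -8 ≥ 0 — FAILS

Because a single integer refutes it, the statement is false.

Answer: False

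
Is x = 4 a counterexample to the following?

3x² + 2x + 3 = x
Substitute x = 4 into the relation:
x = 4: LHS = 3·4² + 2·4 + 3 = 59; 59 = 4 — FAILS

Since the claim fails at x = 4, this value is a counterexample.

Answer: Yes, x = 4 is a counterexample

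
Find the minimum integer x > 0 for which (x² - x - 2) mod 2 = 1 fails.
Testing positive integers:
x = 1: LHS = (1² - 1 - 2) mod 2 = (-2) mod 2 = 0; 0 = 1 — FAILS  ← smallest positive counterexample

Answer: x = 1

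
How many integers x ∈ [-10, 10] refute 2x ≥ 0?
Counterexamples in [-10, 10]: {-10, -9, -8, -7, -6, -5, -4, -3, -2, -1}.

Counting them gives 10 values.

Answer: 10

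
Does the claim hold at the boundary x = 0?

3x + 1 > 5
x = 0: LHS = 3·0 + 1 = 1; 1 > 5 — FAILS

The relation fails at x = 0, so x = 0 is a counterexample.

Answer: No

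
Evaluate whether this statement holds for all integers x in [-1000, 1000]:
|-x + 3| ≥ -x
Over all integers in [-1000, 1000], LHS − RHS is smallest at x = 0, where it equals 3:
x = 0: LHS = |-0 + 3| = |3| = 3, RHS = -0 = 0; 3 ≥ 0 — holds
At the ends of the range:
x = -1000: LHS = |-(-1000) + 3| = |1003| = 1003, RHS = -(-1000) = 1000; 1003 ≥ 1000 — holds
x = 1000: LHS = |-1000 + 3| = |-997| = 997; 997 ≥ -1000 — holds
Hence LHS − RHS is never negative, i.e. LHS ≥ RHS throughout, so the relation holds for every integer in [-1000, 1000].

No counterexample exists.

Answer: True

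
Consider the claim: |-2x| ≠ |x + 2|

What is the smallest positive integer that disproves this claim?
Testing positive integers:
x = 1: LHS = |-2·1| = |-2| = 2, RHS = |1 + 2| = |3| = 3; 2 ≠ 3 — holds
x = 2: LHS = |-2·2| = |-4| = 4, RHS = |2 + 2| = |4| = 4; 4 ≠ 4 — FAILS  ← smallest positive counterexample

Answer: x = 2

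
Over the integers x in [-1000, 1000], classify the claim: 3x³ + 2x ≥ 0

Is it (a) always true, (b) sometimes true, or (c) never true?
Holds at x = 0: LHS = 3·0³ + 2·0 = 0; 0 ≥ 0 — holds
Fails at x = -1: LHS = 3·(-1)³ + 2·(-1) = -5; -5 ≥ 0 — FAILS
It is satisfied by some integers in the range but not all.

Answer: Sometimes true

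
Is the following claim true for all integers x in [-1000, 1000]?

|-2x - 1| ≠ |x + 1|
The claim fails at x = 0:
x = 0: LHS = |-2·0 - 1| = |-1| = 1, RHS = |0 + 1| = |1| = 1; 1 ≠ 1 — FAILS

Because a single integer refutes it, the statement is false.

Answer: False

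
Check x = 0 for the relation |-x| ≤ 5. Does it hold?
x = 0: LHS = |-0| = |0| = 0; 0 ≤ 5 — holds

The relation is satisfied at x = 0.

Answer: Yes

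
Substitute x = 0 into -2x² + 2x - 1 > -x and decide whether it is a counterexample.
Substitute x = 0 into the relation:
x = 0: LHS = -2·0² + 2·0 - 1 = -1, RHS = -0 = 0; -1 > 0 — FAILS

Since the claim fails at x = 0, this value is a counterexample.

Answer: Yes, x = 0 is a counterexample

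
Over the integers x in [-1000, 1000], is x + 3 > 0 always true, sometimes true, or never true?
Holds at x = 0: LHS = 0 + 3 = 3; 3 > 0 — holds
Fails at x = -3: LHS = (-3) + 3 = 0; 0 > 0 — FAILS
It is satisfied by some integers in the range but not all.

Answer: Sometimes true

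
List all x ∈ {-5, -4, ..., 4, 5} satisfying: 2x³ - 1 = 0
Track d = LHS − RHS over the integers in [-5, 5]. Equality would need d = 0, but d changes sign only between consecutive integers, jumping over 0:
x = 0: LHS = 2·0³ - 1 = -1; -1 = 0 — FAILS  (d = -1)
x = 1: LHS = 2·1³ - 1 = 1; 1 = 0 — FAILS  (d = 1)
Away from these crossings d keeps a constant sign, and checking every integer in [-5, 5] confirms d ≠ 0 throughout. Hence the two sides are never equal, so the claimed relation (=) fails for every integer in [-5, 5].

Answer: None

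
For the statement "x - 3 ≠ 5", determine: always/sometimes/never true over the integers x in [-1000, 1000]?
Holds at x = 0: LHS = 0 - 3 = -3; -3 ≠ 5 — holds
Fails at x = 8: LHS = 8 - 3 = 5; 5 ≠ 5 — FAILS
It is satisfied by some integers in the range but not all.

Answer: Sometimes true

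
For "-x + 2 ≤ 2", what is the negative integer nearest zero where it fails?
Testing negative integers from -1 downward:
x = -1: LHS = -(-1) + 2 = 3; 3 ≤ 2 — FAILS  ← closest negative counterexample to 0

Answer: x = -1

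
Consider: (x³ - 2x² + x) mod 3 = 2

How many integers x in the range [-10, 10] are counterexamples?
Counterexamples in [-10, 10]: {-9, -8, -6, -5, -3, -2, 0, 1, 3, 4, 6, 7, 9, 10}.

Counting them gives 14 values.

Answer: 14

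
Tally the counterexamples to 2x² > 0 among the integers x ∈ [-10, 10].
Counterexamples in [-10, 10]: {0}.

Counting them gives 1 values.

Answer: 1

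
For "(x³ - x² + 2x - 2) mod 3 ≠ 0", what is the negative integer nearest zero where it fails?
Testing negative integers from -1 downward:
x = -1: LHS = ((-1)³ - (-1)² + 2·(-1) - 2) mod 3 = (-6) mod 3 = 0; 0 ≠ 0 — FAILS  ← closest negative counterexample to 0

Answer: x = -1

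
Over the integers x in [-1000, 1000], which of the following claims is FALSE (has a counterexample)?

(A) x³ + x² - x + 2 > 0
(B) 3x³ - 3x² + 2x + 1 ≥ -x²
(A) x = -2: LHS = (-2)³ + (-2)² - (-2) + 2 = 0; 0 > 0 — FAILS
(B) x = -1: LHS = 3·(-1)³ - 3·(-1)² + 2·(-1) + 1 = -7, RHS = -(-1)² = -1; -7 ≥ -1 — FAILS

Answer: Both A and B are false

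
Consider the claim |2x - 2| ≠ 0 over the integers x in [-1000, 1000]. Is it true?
The claim fails at x = 1:
x = 1: LHS = |2·1 - 2| = |0| = 0; 0 ≠ 0 — FAILS

Because a single integer refutes it, the statement is false.

Answer: False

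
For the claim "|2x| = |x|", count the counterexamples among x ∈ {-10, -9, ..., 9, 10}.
Counterexamples in [-10, 10]: {-10, -9, -8, -7, -6, -5, -4, -3, -2, -1, 1, 2, 3, 4, 5, 6, 7, 8, 9, 10}.

Counting them gives 20 values.

Answer: 20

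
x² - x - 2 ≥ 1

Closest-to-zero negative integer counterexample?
Testing negative integers from -1 downward:
x = -1: LHS = (-1)² - (-1) - 2 = 0; 0 ≥ 1 — FAILS  ← closest negative counterexample to 0

Answer: x = -1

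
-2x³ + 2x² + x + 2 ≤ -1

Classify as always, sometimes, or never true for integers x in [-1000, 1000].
Holds at x = 2: LHS = -2·2³ + 2·2² + 2 + 2 = -4; -4 ≤ -1 — holds
Fails at x = 0: LHS = -2·0³ + 2·0² + 0 + 2 = 2; 2 ≤ -1 — FAILS
It is satisfied by some integers in the range but not all.

Answer: Sometimes true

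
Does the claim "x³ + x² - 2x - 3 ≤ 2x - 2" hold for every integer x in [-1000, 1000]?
The claim fails at x = -1:
x = -1: LHS = (-1)³ + (-1)² - 2·(-1) - 3 = -1, RHS = 2·(-1) - 2 = -4; -1 ≤ -4 — FAILS

Because a single integer refutes it, the statement is false.

Answer: False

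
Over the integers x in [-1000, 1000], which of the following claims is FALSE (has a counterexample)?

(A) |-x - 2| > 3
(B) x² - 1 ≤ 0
(A) x = 0: LHS = |-0 - 2| = |-2| = 2; 2 > 3 — FAILS
(B) x = 2: LHS = 2² - 1 = 3; 3 ≤ 0 — FAILS

Answer: Both A and B are false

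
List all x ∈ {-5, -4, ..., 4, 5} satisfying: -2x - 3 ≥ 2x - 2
Holds for: {-5, -4, -3, -2, -1}
Fails for: {0, 1, 2, 3, 4, 5}

Answer: {-5, -4, -3, -2, -1}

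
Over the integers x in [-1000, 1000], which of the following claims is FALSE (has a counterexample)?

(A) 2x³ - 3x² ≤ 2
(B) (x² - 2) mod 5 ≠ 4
(A) x = 2: LHS = 2·2³ - 3·2² = 4; 4 ≤ 2 — FAILS
(B) x = 1: LHS = (1² - 2) mod 5 = (-1) mod 5 = 4; 4 ≠ 4 — FAILS

Answer: Both A and B are false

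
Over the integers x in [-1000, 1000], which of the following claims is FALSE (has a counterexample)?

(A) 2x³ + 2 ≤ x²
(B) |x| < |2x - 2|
(A) x = 0: LHS = 2·0³ + 2 = 2, RHS = 0² = 0; 2 ≤ 0 — FAILS
(B) x = 1: LHS = |1| = 1, RHS = |2·1 - 2| = |0| = 0; 1 < 0 — FAILS

Answer: Both A and B are false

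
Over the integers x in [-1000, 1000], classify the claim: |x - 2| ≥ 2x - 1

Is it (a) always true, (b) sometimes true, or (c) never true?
Holds at x = 0: LHS = |0 - 2| = |-2| = 2, RHS = 2·0 - 1 = -1; 2 ≥ -1 — holds
Fails at x = 2: LHS = |2 - 2| = |0| = 0, RHS = 2·2 - 1 = 3; 0 ≥ 3 — FAILS
It is satisfied by some integers in the range but not all.

Answer: Sometimes true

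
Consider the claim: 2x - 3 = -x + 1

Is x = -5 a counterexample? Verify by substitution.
Substitute x = -5 into the relation:
x = -5: LHS = 2·(-5) - 3 = -13, RHS = -(-5) + 1 = 6; -13 = 6 — FAILS

Since the claim fails at x = -5, this value is a counterexample.

Answer: Yes, x = -5 is a counterexample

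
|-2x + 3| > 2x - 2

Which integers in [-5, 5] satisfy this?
Holds for: {-5, -4, -3, -2, -1, 0, 1}
Fails for: {2, 3, 4, 5}

Answer: {-5, -4, -3, -2, -1, 0, 1}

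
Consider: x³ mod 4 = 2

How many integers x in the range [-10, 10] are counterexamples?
Counterexamples in [-10, 10]: {-10, -9, -8, -7, -6, -5, -4, -3, -2, -1, 0, 1, 2, 3, 4, 5, 6, 7, 8, 9, 10}.

Counting them gives 21 values.

Answer: 21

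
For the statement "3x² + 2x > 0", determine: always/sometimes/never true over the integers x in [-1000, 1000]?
Holds at x = 1: LHS = 3·1² + 2·1 = 5; 5 > 0 — holds
Fails at x = 0: LHS = 3·0² + 2·0 = 0; 0 > 0 — FAILS
It is satisfied by some integers in the range but not all.

Answer: Sometimes true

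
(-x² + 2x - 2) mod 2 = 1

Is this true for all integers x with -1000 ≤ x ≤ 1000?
The claim fails at x = 0:
x = 0: LHS = (-0² + 2·0 - 2) mod 2 = (-2) mod 2 = 0; 0 = 1 — FAILS

Because a single integer refutes it, the statement is false.

Answer: False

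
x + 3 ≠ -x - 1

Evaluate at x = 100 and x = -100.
x = 100: LHS = 100 + 3 = 103, RHS = -100 - 1 = -101; 103 ≠ -101 — holds
x = -100: LHS = (-100) + 3 = -97, RHS = -(-100) - 1 = 99; -97 ≠ 99 — holds

Answer: Yes, holds for both x = 100 and x = -100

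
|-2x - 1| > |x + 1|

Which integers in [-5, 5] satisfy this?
Holds for: {-5, -4, -3, -2, -1, 1, 2, 3, 4, 5}
Fails for: {0}

Answer: {-5, -4, -3, -2, -1, 1, 2, 3, 4, 5}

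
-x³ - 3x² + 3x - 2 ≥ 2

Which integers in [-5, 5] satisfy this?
Holds for: {-5, -4}
Fails for: {-3, -2, -1, 0, 1, 2, 3, 4, 5}

Answer: {-5, -4}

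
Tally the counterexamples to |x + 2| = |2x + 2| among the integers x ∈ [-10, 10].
Counterexamples in [-10, 10]: {-10, -9, -8, -7, -6, -5, -4, -3, -2, -1, 1, 2, 3, 4, 5, 6, 7, 8, 9, 10}.

Counting them gives 20 values.

Answer: 20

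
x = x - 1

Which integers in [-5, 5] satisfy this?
Over all integers in [-5, 5], LHS − RHS is always positive; it is smallest at x = 0, where it equals 1:
x = 0: RHS = 0 - 1 = -1; 0 = -1 — FAILS
At the ends of the range:
x = -5: RHS = (-5) - 1 = -6; -5 = -6 — FAILS
x = 5: RHS = 5 - 1 = 4; 5 = 4 — FAILS
Hence LHS − RHS is never 0, i.e. the two sides are never equal, so the claimed relation (=) fails for every integer in [-5, 5].

Answer: None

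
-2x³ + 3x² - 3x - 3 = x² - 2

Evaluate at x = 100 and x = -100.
x = 100: LHS = -2·100³ + 3·100² - 3·100 - 3 = -1970303, RHS = 100² - 2 = 9998; -1970303 = 9998 — FAILS
x = -100: LHS = -2·(-100)³ + 3·(-100)² - 3·(-100) - 3 = 2030297, RHS = (-100)² - 2 = 9998; 2030297 = 9998 — FAILS

Answer: No, fails for both x = 100 and x = -100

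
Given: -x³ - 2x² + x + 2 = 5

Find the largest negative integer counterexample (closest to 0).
Testing negative integers from -1 downward:
x = -1: LHS = -(-1)³ - 2·(-1)² + (-1) + 2 = 0; 0 = 5 — FAILS  ← closest negative counterexample to 0

Answer: x = -1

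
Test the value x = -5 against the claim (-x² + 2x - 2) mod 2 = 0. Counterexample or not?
Substitute x = -5 into the relation:
x = -5: LHS = (-(-5)² + 2·(-5) - 2) mod 2 = (-37) mod 2 = 1; 1 = 0 — FAILS

Since the claim fails at x = -5, this value is a counterexample.

Answer: Yes, x = -5 is a counterexample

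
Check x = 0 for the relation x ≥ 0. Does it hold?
x = 0: 0 ≥ 0 — holds

The relation is satisfied at x = 0.

Answer: Yes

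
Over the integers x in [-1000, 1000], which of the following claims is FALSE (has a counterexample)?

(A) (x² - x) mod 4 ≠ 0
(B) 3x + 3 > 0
(A) x = 0: LHS = (0² - 0) mod 4 = 0 mod 4 = 0; 0 ≠ 0 — FAILS
(B) x = -1: LHS = 3·(-1) + 3 = 0; 0 > 0 — FAILS

Answer: Both A and B are false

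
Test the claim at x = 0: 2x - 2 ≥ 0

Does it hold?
x = 0: LHS = 2·0 - 2 = -2; -2 ≥ 0 — FAILS

The relation fails at x = 0, so x = 0 is a counterexample.

Answer: No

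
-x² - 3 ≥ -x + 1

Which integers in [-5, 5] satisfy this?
Over all integers in [-5, 5], LHS − RHS is largest at x = 0, where it equals -4:
x = 0: LHS = -0² - 3 = -3, RHS = -0 + 1 = 1; -3 ≥ 1 — FAILS
At the ends of the range:
x = -5: LHS = -(-5)² - 3 = -28, RHS = -(-5) + 1 = 6; -28 ≥ 6 — FAILS
x = 5: LHS = -5² - 3 = -28, RHS = -5 + 1 = -4; -28 ≥ -4 — FAILS
Hence LHS − RHS is never zero or positive, i.e. LHS < RHS throughout, so the claimed relation (≥) fails for every integer in [-5, 5].

Answer: None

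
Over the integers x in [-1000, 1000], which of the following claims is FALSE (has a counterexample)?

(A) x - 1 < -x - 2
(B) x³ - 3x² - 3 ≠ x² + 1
(A) x = 0: LHS = 0 - 1 = -1, RHS = -0 - 2 = -2; -1 < -2 — FAILS

(B) Track d = LHS − RHS over the integers in [-1000, 1000]. Equality would need d = 0, but d changes sign only between consecutive integers, jumping over 0:
x = 4: LHS = 4³ - 3·4² - 3 = 13, RHS = 4² + 1 = 17; 13 ≠ 17 — holds  (d = -4)
x = 5: LHS = 5³ - 3·5² - 3 = 47, RHS = 5² + 1 = 26; 47 ≠ 26 — holds  (d = 21)
Away from these crossings d keeps a constant sign, and checking every integer in [-1000, 1000] confirms d ≠ 0 throughout. Hence the two sides are never equal, so the relation holds for every integer in [-1000, 1000].

Only (A) has a counterexample.

Answer: A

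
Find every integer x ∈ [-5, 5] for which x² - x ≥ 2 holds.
Holds for: {-5, -4, -3, -2, -1, 2, 3, 4, 5}
Fails for: {0, 1}

Answer: {-5, -4, -3, -2, -1, 2, 3, 4, 5}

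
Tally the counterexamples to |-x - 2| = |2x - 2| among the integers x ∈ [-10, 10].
Counterexamples in [-10, 10]: {-10, -9, -8, -7, -6, -5, -4, -3, -2, -1, 1, 2, 3, 5, 6, 7, 8, 9, 10}.

Counting them gives 19 values.

Answer: 19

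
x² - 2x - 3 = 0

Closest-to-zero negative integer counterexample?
Testing negative integers from -1 downward:
x = -1: LHS = (-1)² - 2·(-1) - 3 = 0; 0 = 0 — holds
x = -2: LHS = (-2)² - 2·(-2) - 3 = 5; 5 = 0 — FAILS  ← closest negative counterexample to 0

Answer: x = -2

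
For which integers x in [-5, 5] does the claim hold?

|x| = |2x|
Holds for: {0}
Fails for: {-5, -4, -3, -2, -1, 1, 2, 3, 4, 5}

Answer: {0}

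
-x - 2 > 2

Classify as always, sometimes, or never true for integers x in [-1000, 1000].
Holds at x = -5: LHS = -(-5) - 2 = 3; 3 > 2 — holds
Fails at x = 0: LHS = -0 - 2 = -2; -2 > 2 — FAILS
It is satisfied by some integers in the range but not all.

Answer: Sometimes true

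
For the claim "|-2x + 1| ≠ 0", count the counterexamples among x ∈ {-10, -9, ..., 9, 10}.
Over all integers in [-10, 10], LHS − RHS is always positive; it is smallest at x = 0, where it equals 1:
x = 0: LHS = |-2·0 + 1| = |1| = 1; 1 ≠ 0 — holds
At the ends of the range:
x = -10: LHS = |-2·(-10) + 1| = |21| = 21; 21 ≠ 0 — holds
x = 10: LHS = |-2·10 + 1| = |-19| = 19; 19 ≠ 0 — holds
Hence LHS − RHS is never 0, i.e. the two sides are never equal, so the relation holds for every integer in [-10, 10].

No counterexample appears in that range.

Answer: 0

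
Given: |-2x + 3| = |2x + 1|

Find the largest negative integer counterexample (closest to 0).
Testing negative integers from -1 downward:
x = -1: LHS = |-2·(-1) + 3| = |5| = 5, RHS = |2·(-1) + 1| = |-1| = 1; 5 = 1 — FAILS  ← closest negative counterexample to 0

Answer: x = -1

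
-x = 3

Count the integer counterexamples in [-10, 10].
Counterexamples in [-10, 10]: {-10, -9, -8, -7, -6, -5, -4, -2, -1, 0, 1, 2, 3, 4, 5, 6, 7, 8, 9, 10}.

Counting them gives 20 values.

Answer: 20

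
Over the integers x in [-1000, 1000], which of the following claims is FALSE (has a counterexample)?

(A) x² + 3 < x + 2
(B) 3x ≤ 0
(A) x = 0: LHS = 0² + 3 = 3, RHS = 0 + 2 = 2; 3 < 2 — FAILS
(B) x = 1: LHS = 3·1 = 3; 3 ≤ 0 — FAILS

Answer: Both A and B are false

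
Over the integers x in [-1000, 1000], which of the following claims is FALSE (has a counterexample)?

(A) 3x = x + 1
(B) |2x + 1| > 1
(A) x = 0: LHS = 3·0 = 0, RHS = 0 + 1 = 1; 0 = 1 — FAILS
(B) x = 0: LHS = |2·0 + 1| = |1| = 1; 1 > 1 — FAILS

Answer: Both A and B are false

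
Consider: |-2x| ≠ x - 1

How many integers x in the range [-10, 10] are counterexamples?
Over all integers in [-10, 10], LHS − RHS is always positive; it is smallest at x = 0, where it equals 1:
x = 0: LHS = |-2·0| = |0| = 0, RHS = 0 - 1 = -1; 0 ≠ -1 — holds
At the ends of the range:
x = -10: LHS = |-2·(-10)| = |20| = 20, RHS = (-10) - 1 = -11; 20 ≠ -11 — holds
x = 10: LHS = |-2·10| = |-20| = 20, RHS = 10 - 1 = 9; 20 ≠ 9 — holds
Hence LHS − RHS is never 0, i.e. the two sides are never equal, so the relation holds for every integer in [-10, 10].

No counterexample appears in that range.

Answer: 0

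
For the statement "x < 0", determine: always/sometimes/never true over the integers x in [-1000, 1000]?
Holds at x = -1: -1 < 0 — holds
Fails at x = 0: 0 < 0 — FAILS
It is satisfied by some integers in the range but not all.

Answer: Sometimes true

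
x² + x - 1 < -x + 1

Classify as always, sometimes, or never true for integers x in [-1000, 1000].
Holds at x = 0: LHS = 0² + 0 - 1 = -1, RHS = -0 + 1 = 1; -1 < 1 — holds
Fails at x = 1: LHS = 1² + 1 - 1 = 1, RHS = -1 + 1 = 0; 1 < 0 — FAILS
It is satisfied by some integers in the range but not all.

Answer: Sometimes true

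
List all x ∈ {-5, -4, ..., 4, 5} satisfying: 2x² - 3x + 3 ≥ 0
Over all integers in [-5, 5], LHS − RHS is smallest at x = 1, where it equals 2:
x = 1: LHS = 2·1² - 3·1 + 3 = 2; 2 ≥ 0 — holds
At the ends of the range:
x = -5: LHS = 2·(-5)² - 3·(-5) + 3 = 68; 68 ≥ 0 — holds
x = 5: LHS = 2·5² - 3·5 + 3 = 38; 38 ≥ 0 — holds
Hence LHS − RHS is never negative, i.e. LHS ≥ RHS throughout, so the relation holds for every integer in [-5, 5].

Answer: All integers in [-5, 5]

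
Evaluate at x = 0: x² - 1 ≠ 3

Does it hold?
x = 0: LHS = 0² - 1 = -1; -1 ≠ 3 — holds

The relation is satisfied at x = 0.

Answer: Yes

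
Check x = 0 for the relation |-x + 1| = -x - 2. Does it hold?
x = 0: LHS = |-0 + 1| = |1| = 1, RHS = -0 - 2 = -2; 1 = -2 — FAILS

The relation fails at x = 0, so x = 0 is a counterexample.

Answer: No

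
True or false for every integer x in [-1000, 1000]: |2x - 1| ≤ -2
The claim fails at x = 0:
x = 0: LHS = |2·0 - 1| = |-1| = 1; 1 ≤ -2 — FAILS

Because a single integer refutes it, the statement is false.

Answer: False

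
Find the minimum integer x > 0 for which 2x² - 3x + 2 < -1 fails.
Testing positive integers:
x = 1: LHS = 2·1² - 3·1 + 2 = 1; 1 < -1 — FAILS  ← smallest positive counterexample

Answer: x = 1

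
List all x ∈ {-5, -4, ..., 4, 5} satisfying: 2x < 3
Holds for: {-5, -4, -3, -2, -1, 0, 1}
Fails for: {2, 3, 4, 5}

Answer: {-5, -4, -3, -2, -1, 0, 1}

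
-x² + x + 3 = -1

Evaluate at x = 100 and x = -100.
x = 100: LHS = -100² + 100 + 3 = -9897; -9897 = -1 — FAILS
x = -100: LHS = -(-100)² + (-100) + 3 = -10097; -10097 = -1 — FAILS

Answer: No, fails for both x = 100 and x = -100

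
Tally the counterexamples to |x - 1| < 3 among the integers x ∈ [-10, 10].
Counterexamples in [-10, 10]: {-10, -9, -8, -7, -6, -5, -4, -3, -2, 4, 5, 6, 7, 8, 9, 10}.

Counting them gives 16 values.

Answer: 16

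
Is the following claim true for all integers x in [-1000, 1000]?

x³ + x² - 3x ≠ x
The claim fails at x = 0:
x = 0: LHS = 0³ + 0² - 3·0 = 0; 0 ≠ 0 — FAILS

Because a single integer refutes it, the statement is false.

Answer: False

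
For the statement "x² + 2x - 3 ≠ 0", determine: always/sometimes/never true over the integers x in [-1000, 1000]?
Holds at x = 0: LHS = 0² + 2·0 - 3 = -3; -3 ≠ 0 — holds
Fails at x = 1: LHS = 1² + 2·1 - 3 = 0; 0 ≠ 0 — FAILS
It is satisfied by some integers in the range but not all.

Answer: Sometimes true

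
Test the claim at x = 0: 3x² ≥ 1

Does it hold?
x = 0: LHS = 3·0² = 0; 0 ≥ 1 — FAILS

The relation fails at x = 0, so x = 0 is a counterexample.

Answer: No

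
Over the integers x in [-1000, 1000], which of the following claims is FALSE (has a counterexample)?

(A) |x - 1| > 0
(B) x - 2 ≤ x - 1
(A) x = 1: LHS = |1 - 1| = |0| = 0; 0 > 0 — FAILS

(B) Over all integers in [-1000, 1000], LHS − RHS is largest at x = 0, where it equals -1:
x = 0: LHS = 0 - 2 = -2, RHS = 0 - 1 = -1; -2 ≤ -1 — holds
At the ends of the range:
x = -1000: LHS = (-1000) - 2 = -1002, RHS = (-1000) - 1 = -1001; -1002 ≤ -1001 — holds
x = 1000: LHS = 1000 - 2 = 998, RHS = 1000 - 1 = 999; 998 ≤ 999 — holds
Hence LHS − RHS is never positive, i.e. LHS ≤ RHS throughout, so the relation holds for every integer in [-1000, 1000].

Only (A) has a counterexample.

Answer: A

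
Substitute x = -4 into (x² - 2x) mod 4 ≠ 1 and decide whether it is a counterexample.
Substitute x = -4 into the relation:
x = -4: LHS = ((-4)² - 2·(-4)) mod 4 = 24 mod 4 = 0; 0 ≠ 1 — holds

The relation holds at x = -4, so it is not a counterexample.

Answer: No, x = -4 is not a counterexample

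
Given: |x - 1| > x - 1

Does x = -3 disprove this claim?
Substitute x = -3 into the relation:
x = -3: LHS = |(-3) - 1| = |-4| = 4, RHS = (-3) - 1 = -4; 4 > -4 — holds

The claim holds here, so x = -3 is not a counterexample. (A counterexample exists elsewhere, e.g. x = 1.)

Answer: No, x = -3 is not a counterexample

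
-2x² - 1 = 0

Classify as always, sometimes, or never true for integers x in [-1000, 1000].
Over all integers in [-1000, 1000], LHS − RHS is always negative; it is closest to 0 at x = 0, where it equals -1:
x = 0: LHS = -2·0² - 1 = -1; -1 = 0 — FAILS
At the ends of the range:
x = -1000: LHS = -2·(-1000)² - 1 = -2000001; -2000001 = 0 — FAILS
x = 1000: LHS = -2·1000² - 1 = -2000001; -2000001 = 0 — FAILS
Hence LHS − RHS is never 0, i.e. the two sides are never equal, so the claimed relation (=) fails for every integer in [-1000, 1000].

No integer in the range satisfies it.

Answer: Never true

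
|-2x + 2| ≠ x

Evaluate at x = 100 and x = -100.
x = 100: LHS = |-2·100 + 2| = |-198| = 198; 198 ≠ 100 — holds
x = -100: LHS = |-2·(-100) + 2| = |202| = 202; 202 ≠ -100 — holds

Answer: Yes, holds for both x = 100 and x = -100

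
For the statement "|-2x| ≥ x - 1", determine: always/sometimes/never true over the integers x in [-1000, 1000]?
Over all integers in [-1000, 1000], LHS − RHS is smallest at x = 0, where it equals 1:
x = 0: LHS = |-2·0| = |0| = 0, RHS = 0 - 1 = -1; 0 ≥ -1 — holds
At the ends of the range:
x = -1000: LHS = |-2·(-1000)| = |2000| = 2000, RHS = (-1000) - 1 = -1001; 2000 ≥ -1001 — holds
x = 1000: LHS = |-2·1000| = |-2000| = 2000, RHS = 1000 - 1 = 999; 2000 ≥ 999 — holds
Hence LHS − RHS is never negative, i.e. LHS ≥ RHS throughout, so the relation holds for every integer in [-1000, 1000].

No counterexample exists.

Answer: Always true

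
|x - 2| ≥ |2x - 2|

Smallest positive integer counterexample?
Testing positive integers:
x = 1: LHS = |1 - 2| = |-1| = 1, RHS = |2·1 - 2| = |0| = 0; 1 ≥ 0 — holds
x = 2: LHS = |2 - 2| = |0| = 0, RHS = |2·2 - 2| = |2| = 2; 0 ≥ 2 — FAILS  ← smallest positive counterexample

Answer: x = 2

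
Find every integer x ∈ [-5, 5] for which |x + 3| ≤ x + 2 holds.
Over all integers in [-5, 5], LHS − RHS is smallest at x = 0, where it equals 1:
x = 0: LHS = |0 + 3| = |3| = 3, RHS = 0 + 2 = 2; 3 ≤ 2 — FAILS
At the ends of the range:
x = -5: LHS = |(-5) + 3| = |-2| = 2, RHS = (-5) + 2 = -3; 2 ≤ -3 — FAILS
x = 5: LHS = |5 + 3| = |8| = 8, RHS = 5 + 2 = 7; 8 ≤ 7 — FAILS
Hence LHS − RHS is never zero or negative, i.e. LHS > RHS throughout, so the claimed relation (≤) fails for every integer in [-5, 5].

Answer: None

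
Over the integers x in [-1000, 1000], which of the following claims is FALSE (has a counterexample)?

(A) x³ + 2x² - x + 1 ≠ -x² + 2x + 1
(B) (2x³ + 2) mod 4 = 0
(A) x = 0: LHS = 0³ + 2·0² - 0 + 1 = 1, RHS = -0² + 2·0 + 1 = 1; 1 ≠ 1 — FAILS
(B) x = 0: LHS = (2·0³ + 2) mod 4 = 2 mod 4 = 2; 2 = 0 — FAILS

Answer: Both A and B are false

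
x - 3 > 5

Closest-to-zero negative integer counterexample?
Testing negative integers from -1 downward:
x = -1: LHS = (-1) - 3 = -4; -4 > 5 — FAILS  ← closest negative counterexample to 0

Answer: x = -1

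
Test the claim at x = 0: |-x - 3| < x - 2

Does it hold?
x = 0: LHS = |-0 - 3| = |-3| = 3, RHS = 0 - 2 = -2; 3 < -2 — FAILS

The relation fails at x = 0, so x = 0 is a counterexample.

Answer: No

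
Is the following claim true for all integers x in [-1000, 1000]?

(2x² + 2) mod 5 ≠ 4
The claim fails at x = 1:
x = 1: LHS = (2·1² + 2) mod 5 = 4 mod 5 = 4; 4 ≠ 4 — FAILS

Because a single integer refutes it, the statement is false.

Answer: False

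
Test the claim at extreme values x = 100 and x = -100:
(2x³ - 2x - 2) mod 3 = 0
x = 100: LHS = (2·100³ - 2·100 - 2) mod 3 = 1999798 mod 3 = 1; 1 = 0 — FAILS
x = -100: LHS = (2·(-100)³ - 2·(-100) - 2) mod 3 = (-1999802) mod 3 = 1; 1 = 0 — FAILS

Answer: No, fails for both x = 100 and x = -100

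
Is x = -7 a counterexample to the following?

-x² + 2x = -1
Substitute x = -7 into the relation:
x = -7: LHS = -(-7)² + 2·(-7) = -63; -63 = -1 — FAILS

Since the claim fails at x = -7, this value is a counterexample.

Answer: Yes, x = -7 is a counterexample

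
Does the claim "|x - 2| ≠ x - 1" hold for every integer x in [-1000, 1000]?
Track d = LHS − RHS over the integers in [-1000, 1000]. Equality would need d = 0, but d changes sign only between consecutive integers, jumping over 0:
x = 1: LHS = |1 - 2| = |-1| = 1, RHS = 1 - 1 = 0; 1 ≠ 0 — holds  (d = 1)
x = 2: LHS = |2 - 2| = |0| = 0, RHS = 2 - 1 = 1; 0 ≠ 1 — holds  (d = -1)
Away from these crossings d keeps a constant sign, and checking every integer in [-1000, 1000] confirms d ≠ 0 throughout. Hence the two sides are never equal, so the relation holds for every integer in [-1000, 1000].

No counterexample exists.

Answer: True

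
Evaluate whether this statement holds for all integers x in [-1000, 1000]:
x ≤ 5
The claim fails at x = 6:
x = 6: 6 ≤ 5 — FAILS

Because a single integer refutes it, the statement is false.

Answer: False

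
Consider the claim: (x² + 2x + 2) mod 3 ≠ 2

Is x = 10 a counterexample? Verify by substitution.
Substitute x = 10 into the relation:
x = 10: LHS = (10² + 2·10 + 2) mod 3 = 122 mod 3 = 2; 2 ≠ 2 — FAILS

Since the claim fails at x = 10, this value is a counterexample.

Answer: Yes, x = 10 is a counterexample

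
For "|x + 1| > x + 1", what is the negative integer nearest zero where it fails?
Testing negative integers from -1 downward:
x = -1: LHS = |(-1) + 1| = |0| = 0, RHS = (-1) + 1 = 0; 0 > 0 — FAILS  ← closest negative counterexample to 0

Answer: x = -1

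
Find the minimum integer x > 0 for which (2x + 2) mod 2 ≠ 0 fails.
Testing positive integers:
x = 1: LHS = (2·1 + 2) mod 2 = 4 mod 2 = 0; 0 ≠ 0 — FAILS  ← smallest positive counterexample

Answer: x = 1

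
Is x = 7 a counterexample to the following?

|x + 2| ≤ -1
Substitute x = 7 into the relation:
x = 7: LHS = |7 + 2| = |9| = 9; 9 ≤ -1 — FAILS

Since the claim fails at x = 7, this value is a counterexample.

Answer: Yes, x = 7 is a counterexample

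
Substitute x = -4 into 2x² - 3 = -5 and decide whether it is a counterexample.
Substitute x = -4 into the relation:
x = -4: LHS = 2·(-4)² - 3 = 29; 29 = -5 — FAILS

Since the claim fails at x = -4, this value is a counterexample.

Answer: Yes, x = -4 is a counterexample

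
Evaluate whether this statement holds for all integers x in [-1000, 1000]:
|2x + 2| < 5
The claim fails at x = 2:
x = 2: LHS = |2·2 + 2| = |6| = 6; 6 < 5 — FAILS

Because a single integer refutes it, the statement is false.

Answer: False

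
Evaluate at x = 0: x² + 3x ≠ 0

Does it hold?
x = 0: LHS = 0² + 3·0 = 0; 0 ≠ 0 — FAILS

The relation fails at x = 0, so x = 0 is a counterexample.

Answer: No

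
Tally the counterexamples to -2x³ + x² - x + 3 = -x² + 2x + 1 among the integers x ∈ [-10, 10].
Counterexamples in [-10, 10]: {-10, -9, -8, -7, -6, -5, -4, -3, -2, -1, 0, 1, 2, 3, 4, 5, 6, 7, 8, 9, 10}.

Counting them gives 21 values.

Answer: 21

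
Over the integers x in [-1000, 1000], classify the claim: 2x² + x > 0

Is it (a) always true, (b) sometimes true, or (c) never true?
Holds at x = 1: LHS = 2·1² + 1 = 3; 3 > 0 — holds
Fails at x = 0: LHS = 2·0² + 0 = 0; 0 > 0 — FAILS
It is satisfied by some integers in the range but not all.

Answer: Sometimes true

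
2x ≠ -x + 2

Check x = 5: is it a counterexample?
Substitute x = 5 into the relation:
x = 5: LHS = 2·5 = 10, RHS = -5 + 2 = -3; 10 ≠ -3 — holds

The relation holds at x = 5, so it is not a counterexample.

Answer: No, x = 5 is not a counterexample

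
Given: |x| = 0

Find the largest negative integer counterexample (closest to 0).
Testing negative integers from -1 downward:
x = -1: LHS = |-1| = 1; 1 = 0 — FAILS  ← closest negative counterexample to 0

Answer: x = -1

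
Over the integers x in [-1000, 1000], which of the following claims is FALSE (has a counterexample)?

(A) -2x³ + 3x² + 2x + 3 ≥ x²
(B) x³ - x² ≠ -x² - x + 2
(A) x = 2: LHS = -2·2³ + 3·2² + 2·2 + 3 = 3, RHS = 2² = 4; 3 ≥ 4 — FAILS
(B) x = 1: LHS = 1³ - 1² = 0, RHS = -1² - 1 + 2 = 0; 0 ≠ 0 — FAILS

Answer: Both A and B are false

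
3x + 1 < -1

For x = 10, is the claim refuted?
Substitute x = 10 into the relation:
x = 10: LHS = 3·10 + 1 = 31; 31 < -1 — FAILS

Since the claim fails at x = 10, this value is a counterexample.

Answer: Yes, x = 10 is a counterexample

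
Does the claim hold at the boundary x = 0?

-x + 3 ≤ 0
x = 0: LHS = -0 + 3 = 3; 3 ≤ 0 — FAILS

The relation fails at x = 0, so x = 0 is a counterexample.

Answer: No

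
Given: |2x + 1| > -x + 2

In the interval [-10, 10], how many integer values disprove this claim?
Counterexamples in [-10, 10]: {-3, -2, -1, 0}.

Counting them gives 4 values.

Answer: 4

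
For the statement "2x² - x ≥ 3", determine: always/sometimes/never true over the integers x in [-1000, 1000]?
Holds at x = -1: LHS = 2·(-1)² - (-1) = 3; 3 ≥ 3 — holds
Fails at x = 0: LHS = 2·0² - 0 = 0; 0 ≥ 3 — FAILS
It is satisfied by some integers in the range but not all.

Answer: Sometimes true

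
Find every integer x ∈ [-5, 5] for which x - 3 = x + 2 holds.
Over all integers in [-5, 5], LHS − RHS is always negative; it is closest to 0 at x = 0, where it equals -5:
x = 0: LHS = 0 - 3 = -3, RHS = 0 + 2 = 2; -3 = 2 — FAILS
At the ends of the range:
x = -5: LHS = (-5) - 3 = -8, RHS = (-5) + 2 = -3; -8 = -3 — FAILS
x = 5: LHS = 5 - 3 = 2, RHS = 5 + 2 = 7; 2 = 7 — FAILS
Hence LHS − RHS is never 0, i.e. the two sides are never equal, so the claimed relation (=) fails for every integer in [-5, 5].

Answer: None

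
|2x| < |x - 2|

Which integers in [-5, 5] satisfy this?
Holds for: {-1, 0}
Fails for: {-5, -4, -3, -2, 1, 2, 3, 4, 5}

Answer: {-1, 0}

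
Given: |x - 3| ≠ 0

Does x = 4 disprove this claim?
Substitute x = 4 into the relation:
x = 4: LHS = |4 - 3| = |1| = 1; 1 ≠ 0 — holds

The claim holds here, so x = 4 is not a counterexample. (A counterexample exists elsewhere, e.g. x = 3.)

Answer: No, x = 4 is not a counterexample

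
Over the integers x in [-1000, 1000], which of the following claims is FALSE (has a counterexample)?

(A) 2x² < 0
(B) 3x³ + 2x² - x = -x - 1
(A) x = 0: LHS = 2·0² = 0; 0 < 0 — FAILS
(B) x = 0: LHS = 3·0³ + 2·0² - 0 = 0, RHS = -0 - 1 = -1; 0 = -1 — FAILS

Answer: Both A and B are false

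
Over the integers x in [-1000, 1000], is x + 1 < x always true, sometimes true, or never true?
Over all integers in [-1000, 1000], LHS − RHS is smallest at x = 0, where it equals 1:
x = 0: LHS = 0 + 1 = 1; 1 < 0 — FAILS
At the ends of the range:
x = -1000: LHS = (-1000) + 1 = -999; -999 < -1000 — FAILS
x = 1000: LHS = 1000 + 1 = 1001; 1001 < 1000 — FAILS
Hence LHS − RHS is never negative, i.e. LHS ≥ RHS throughout, so the claimed relation (<) fails for every integer in [-1000, 1000].

No integer in the range satisfies it.

Answer: Never true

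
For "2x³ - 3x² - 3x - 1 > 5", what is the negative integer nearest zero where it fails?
Testing negative integers from -1 downward:
x = -1: LHS = 2·(-1)³ - 3·(-1)² - 3·(-1) - 1 = -3; -3 > 5 — FAILS  ← closest negative counterexample to 0

Answer: x = -1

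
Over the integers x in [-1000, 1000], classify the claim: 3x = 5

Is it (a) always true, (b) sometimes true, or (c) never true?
Track d = LHS − RHS over the integers in [-1000, 1000]. Equality would need d = 0, but d changes sign only between consecutive integers, jumping over 0:
x = 1: LHS = 3·1 = 3; 3 = 5 — FAILS  (d = -2)
x = 2: LHS = 3·2 = 6; 6 = 5 — FAILS  (d = 1)
Away from these crossings d keeps a constant sign, and checking every integer in [-1000, 1000] confirms d ≠ 0 throughout. Hence the two sides are never equal, so the claimed relation (=) fails for every integer in [-1000, 1000].

No integer in the range satisfies it.

Answer: Never true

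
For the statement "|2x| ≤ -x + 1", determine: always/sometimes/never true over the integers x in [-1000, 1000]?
Holds at x = 0: LHS = |2·0| = |0| = 0, RHS = -0 + 1 = 1; 0 ≤ 1 — holds
Fails at x = 1: LHS = |2·1| = |2| = 2, RHS = -1 + 1 = 0; 2 ≤ 0 — FAILS
It is satisfied by some integers in the range but not all.

Answer: Sometimes true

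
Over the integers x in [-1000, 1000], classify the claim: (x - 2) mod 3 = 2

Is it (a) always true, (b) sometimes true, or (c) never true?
Holds at x = 1: LHS = (1 - 2) mod 3 = (-1) mod 3 = 2; 2 = 2 — holds
Fails at x = 0: LHS = (0 - 2) mod 3 = (-2) mod 3 = 1; 1 = 2 — FAILS
It is satisfied by some integers in the range but not all.

Answer: Sometimes true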